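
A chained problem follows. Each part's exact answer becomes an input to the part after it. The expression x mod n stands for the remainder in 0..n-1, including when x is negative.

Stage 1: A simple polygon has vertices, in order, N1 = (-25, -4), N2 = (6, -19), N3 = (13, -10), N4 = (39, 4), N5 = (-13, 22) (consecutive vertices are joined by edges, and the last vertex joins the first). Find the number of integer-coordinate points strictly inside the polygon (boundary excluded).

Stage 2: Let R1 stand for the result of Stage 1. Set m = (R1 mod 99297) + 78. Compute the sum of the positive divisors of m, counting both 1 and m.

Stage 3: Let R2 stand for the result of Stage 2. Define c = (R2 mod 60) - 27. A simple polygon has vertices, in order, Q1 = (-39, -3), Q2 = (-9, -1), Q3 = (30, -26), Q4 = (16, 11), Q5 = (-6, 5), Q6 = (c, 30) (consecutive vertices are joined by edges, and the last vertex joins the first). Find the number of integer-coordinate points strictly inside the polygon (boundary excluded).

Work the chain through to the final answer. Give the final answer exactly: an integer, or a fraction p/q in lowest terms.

Stage 1: cross terms: (-25*-19 - 6*-4)=499, (6*-10 - 13*-19)=187, (13*4 - 39*-10)=442, (39*22 - -13*4)=910, (-13*-4 - -25*22)=602; twice the area = |2640| = 2640; area = 1320; boundary points = 1 + 1 + 2 + 2 + 2 = 8; strictly interior points = area - boundary/2 + 1 = 1317; answer 1317
Stage 2: R1 = 1317; m = 1395; 1395 = 3^2 * 5 * 31; sigma = (1 + 3 + 9) * (1 + 5) * (1 + 31) = 13 * 6 * 32 = 2496; answer 2496
Stage 3: R2 = 2496; c = 9; cross terms: (-39*-1 - -9*-3)=12, (-9*-26 - 30*-1)=264, (30*11 - 16*-26)=746, (16*5 - -6*11)=146, (-6*30 - 9*5)=-225, (9*-3 - -39*30)=1143; twice the area = |2086| = 2086; area = 1043; boundary points = 2 + 1 + 1 + 2 + 5 + 3 = 14; strictly interior points = area - boundary/2 + 1 = 1037; answer 1037

1037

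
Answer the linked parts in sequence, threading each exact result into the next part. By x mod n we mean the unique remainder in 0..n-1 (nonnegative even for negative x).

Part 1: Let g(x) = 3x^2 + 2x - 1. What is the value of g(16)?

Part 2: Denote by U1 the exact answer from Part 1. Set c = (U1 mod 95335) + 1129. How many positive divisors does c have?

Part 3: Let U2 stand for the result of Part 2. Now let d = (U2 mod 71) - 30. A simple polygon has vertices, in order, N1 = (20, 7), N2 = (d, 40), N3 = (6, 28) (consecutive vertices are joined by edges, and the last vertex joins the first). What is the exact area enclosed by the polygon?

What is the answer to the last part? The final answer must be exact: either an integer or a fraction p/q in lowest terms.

Part 1: 3*(16)^2 + 2*(16)^1 - 1 = (768) + (32) + (-1) = 799; answer 799
Part 2: U1 = 799; c = 1928; 1928 = 2^3 * 241; number of divisors = (3+1) * (1+1) = 8; answer 8
Part 3: U2 = 8; d = -22; cross terms: (20*40 - -22*7)=954, (-22*28 - 6*40)=-856, (6*7 - 20*28)=-518; twice the area = |-420| = 420; area = 210; answer 210

210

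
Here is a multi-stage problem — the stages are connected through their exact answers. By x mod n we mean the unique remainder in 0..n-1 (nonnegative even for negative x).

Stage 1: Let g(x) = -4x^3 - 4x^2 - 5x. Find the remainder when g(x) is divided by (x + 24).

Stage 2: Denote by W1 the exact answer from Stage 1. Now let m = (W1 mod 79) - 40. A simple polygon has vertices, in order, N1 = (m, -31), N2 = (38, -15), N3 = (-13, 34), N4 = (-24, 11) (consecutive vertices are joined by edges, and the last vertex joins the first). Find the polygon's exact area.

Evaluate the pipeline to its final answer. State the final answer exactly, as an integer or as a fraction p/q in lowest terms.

2054

Stage 1: remainder = value at the root: -4*(-24)^3 - 4*(-24)^2 - 5*(-24)^1 = (55296) + (-2304) + (120) = 53112; answer 53112
Stage 2: W1 = 53112; m = -16; cross terms: (-16*-15 - 38*-31)=1418, (38*34 - -13*-15)=1097, (-13*11 - -24*34)=673, (-24*-31 - -16*11)=920; twice the area = |4108| = 4108; area = 2054; answer 2054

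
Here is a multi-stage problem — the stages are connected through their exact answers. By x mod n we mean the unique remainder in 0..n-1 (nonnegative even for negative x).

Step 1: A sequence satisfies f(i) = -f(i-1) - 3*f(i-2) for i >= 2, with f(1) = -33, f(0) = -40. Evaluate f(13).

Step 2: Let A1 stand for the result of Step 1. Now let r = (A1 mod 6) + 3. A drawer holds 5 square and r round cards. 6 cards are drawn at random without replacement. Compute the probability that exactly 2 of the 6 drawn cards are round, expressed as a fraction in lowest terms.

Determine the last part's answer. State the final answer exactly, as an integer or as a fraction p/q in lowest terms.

25/154

Step 1: f(2) = -1*(-33) - 3*(-40) = 153; iterating: f(2)=153, f(3)=-54, f(4)=-405, f(5)=567, f(6)=648, f(7)=-2349, f(8)=405, f(9)=6642, f(10)=-7857, f(11)=-12069, f(12)=35640, f(13)=567; answer 567
Step 2: A1 = 567; r = 6; total draws C(11,6) = 462; favorable C(6,2)*C(5,4) = 75; P = 25/154; answer 25/154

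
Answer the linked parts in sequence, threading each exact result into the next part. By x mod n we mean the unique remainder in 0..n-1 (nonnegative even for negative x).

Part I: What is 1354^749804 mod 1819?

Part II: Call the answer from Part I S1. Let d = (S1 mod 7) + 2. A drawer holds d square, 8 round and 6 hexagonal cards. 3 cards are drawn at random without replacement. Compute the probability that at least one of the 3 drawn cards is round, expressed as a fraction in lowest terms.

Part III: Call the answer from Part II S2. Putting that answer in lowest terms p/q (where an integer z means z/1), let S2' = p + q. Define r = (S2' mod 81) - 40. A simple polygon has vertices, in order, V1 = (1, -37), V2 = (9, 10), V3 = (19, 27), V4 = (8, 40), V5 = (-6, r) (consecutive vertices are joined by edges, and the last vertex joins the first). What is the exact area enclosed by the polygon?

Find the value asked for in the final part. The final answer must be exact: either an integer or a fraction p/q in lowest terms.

1255/2

Part I: squarings mod 1819: 1354^1=1354, 1354^2=1583, 1354^4=1126, 1354^8=33, 1354^16=1089, 1354^32=1752, 1354^64=851, 1354^128=239, 1354^256=732, 1354^512=1038, 1354^1024=596, 1354^2048=511, 1354^4096=1004, 1354^8192=290, 1354^16384=426, 1354^32768=1395, 1354^65536=1514, 1354^131072=256, 1354^262144=52, 1354^524288=885; 1354^749804 = 1354^4 * 1354^8 * 1354^32 * 1354^64 * 1354^128 * 1354^4096 * 1354^8192 * 1354^16384 * 1354^65536 * 1354^131072 * 1354^524288 = 217 (mod 1819); answer 217
Part II: S1 = 217; d = 2; total draws C(16,3) = 560; complement C(8,3) = 56; favorable 560 - 56 = 504; P = 9/10; answer 9/10
Part III: S2 = 9/10; threaded value p + q = 19; r = -21; cross terms: (1*10 - 9*-37)=343, (9*27 - 19*10)=53, (19*40 - 8*27)=544, (8*-21 - -6*40)=72, (-6*-37 - 1*-21)=243; twice the area = |1255| = 1255; area = 1255/2; answer 1255/2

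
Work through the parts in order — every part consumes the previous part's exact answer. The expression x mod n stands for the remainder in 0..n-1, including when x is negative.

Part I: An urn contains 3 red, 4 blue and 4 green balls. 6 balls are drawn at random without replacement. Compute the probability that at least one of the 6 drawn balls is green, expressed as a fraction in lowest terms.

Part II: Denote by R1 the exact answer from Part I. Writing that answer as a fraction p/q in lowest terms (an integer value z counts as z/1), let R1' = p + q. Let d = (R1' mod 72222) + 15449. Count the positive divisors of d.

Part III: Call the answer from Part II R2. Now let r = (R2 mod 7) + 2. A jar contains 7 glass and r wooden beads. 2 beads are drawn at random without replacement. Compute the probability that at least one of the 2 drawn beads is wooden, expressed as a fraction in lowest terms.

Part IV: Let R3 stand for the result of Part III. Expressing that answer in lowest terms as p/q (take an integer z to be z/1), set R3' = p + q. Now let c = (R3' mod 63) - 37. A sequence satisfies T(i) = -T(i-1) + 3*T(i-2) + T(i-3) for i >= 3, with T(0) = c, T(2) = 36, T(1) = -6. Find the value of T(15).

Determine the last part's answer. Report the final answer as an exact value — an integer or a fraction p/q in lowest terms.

Part I: total draws C(11,6) = 462; complement C(7,6) = 7; favorable 462 - 7 = 455; P = 65/66; answer 65/66
Part II: R1 = 65/66; threaded value p + q = 131; d = 15580; 15580 = 2^2 * 5 * 19 * 41; number of divisors = (2+1) * (1+1) * (1+1) * (1+1) = 24; answer 24
Part III: R2 = 24; r = 5; total draws C(12,2) = 66; complement C(7,2) = 21; favorable 66 - 21 = 45; P = 15/22; answer 15/22
Part IV: R3 = 15/22; threaded value p + q = 37; c = 0; T(3) = -1*(36) + 3*(-6) + 1*(0) = -54; iterating: T(3)=-54, T(4)=156, T(5)=-282, T(6)=696, T(7)=-1386, T(8)=3192, T(9)=-6654, T(10)=14844, T(11)=-31614, T(12)=69492, T(13)=-149490, T(14)=326352, T(15)=-705330; answer -705330

-705330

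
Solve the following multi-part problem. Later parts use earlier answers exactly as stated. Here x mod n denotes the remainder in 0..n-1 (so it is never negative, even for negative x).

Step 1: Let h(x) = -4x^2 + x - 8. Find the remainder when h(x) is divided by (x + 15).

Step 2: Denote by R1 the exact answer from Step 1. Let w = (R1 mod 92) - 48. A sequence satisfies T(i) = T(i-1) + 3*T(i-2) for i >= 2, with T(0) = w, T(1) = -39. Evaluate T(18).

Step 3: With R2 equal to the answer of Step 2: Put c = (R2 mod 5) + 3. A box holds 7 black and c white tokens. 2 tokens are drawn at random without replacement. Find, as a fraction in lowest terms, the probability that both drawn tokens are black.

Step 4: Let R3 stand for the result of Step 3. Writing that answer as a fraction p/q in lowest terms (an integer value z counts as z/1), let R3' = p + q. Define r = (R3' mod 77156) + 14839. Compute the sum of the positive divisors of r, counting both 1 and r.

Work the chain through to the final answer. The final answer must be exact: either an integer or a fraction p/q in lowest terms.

32940

Step 1: remainder = value at the root: -4*(-15)^2 + 1*(-15)^1 - 8 = (-900) + (-15) + (-8) = -923; answer -923
Step 2: R1 = -923; w = 41; T(2) = 1*(-39) + 3*(41) = 84; iterating: T(2)=84, T(3)=-33, T(4)=219, T(5)=120, T(6)=777, T(7)=1137, T(8)=3468, T(9)=6879, T(10)=17283, T(11)=37920, T(12)=89769, T(13)=203529, T(14)=472836, T(15)=1083423, T(16)=2501931, T(17)=5752200, T(18)=13257993; answer 13257993
Step 3: R2 = 13257993; c = 6; total draws C(13,2) = 78; favorable C(7,2) = 21; P = 7/26; answer 7/26
Step 4: R3 = 7/26; threaded value p + q = 33; r = 14872; 14872 = 2^3 * 11 * 13^2; sigma = (1 + 2 + 4 + 8) * (1 + 11) * (1 + 13 + 169) = 15 * 12 * 183 = 32940; answer 32940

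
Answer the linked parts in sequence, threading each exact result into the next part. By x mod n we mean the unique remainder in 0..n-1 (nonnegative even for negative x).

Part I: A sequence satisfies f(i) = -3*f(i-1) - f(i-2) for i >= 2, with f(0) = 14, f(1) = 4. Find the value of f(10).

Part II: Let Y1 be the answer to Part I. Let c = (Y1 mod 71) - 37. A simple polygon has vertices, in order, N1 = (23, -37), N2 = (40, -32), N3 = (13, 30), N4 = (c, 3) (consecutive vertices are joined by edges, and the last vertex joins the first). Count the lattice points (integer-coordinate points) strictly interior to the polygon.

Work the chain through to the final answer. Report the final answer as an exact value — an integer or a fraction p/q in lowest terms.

1564

Part I: f(2) = -3*(4) - 1*(14) = -26; iterating: f(2)=-26, f(3)=74, f(4)=-196, f(5)=514, f(6)=-1346, f(7)=3524, f(8)=-9226, f(9)=24154, f(10)=-63236; answer -63236
Part II: Y1 = -63236; c = -12; cross terms: (23*-32 - 40*-37)=744, (40*30 - 13*-32)=1616, (13*3 - -12*30)=399, (-12*-37 - 23*3)=375; twice the area = |3134| = 3134; area = 1567; boundary points = 1 + 1 + 1 + 5 = 8; strictly interior points = area - boundary/2 + 1 = 1564; answer 1564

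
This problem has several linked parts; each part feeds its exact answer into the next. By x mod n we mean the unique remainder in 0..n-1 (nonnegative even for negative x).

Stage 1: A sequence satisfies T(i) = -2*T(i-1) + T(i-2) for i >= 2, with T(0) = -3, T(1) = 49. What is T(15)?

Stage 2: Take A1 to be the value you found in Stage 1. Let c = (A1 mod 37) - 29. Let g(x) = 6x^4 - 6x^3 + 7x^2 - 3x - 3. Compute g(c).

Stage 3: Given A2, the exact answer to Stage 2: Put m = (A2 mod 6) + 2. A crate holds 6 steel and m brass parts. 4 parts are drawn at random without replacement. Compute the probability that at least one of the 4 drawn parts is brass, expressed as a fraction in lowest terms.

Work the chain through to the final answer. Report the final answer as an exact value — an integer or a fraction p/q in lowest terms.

Stage 1: T(2) = -2*(49) + 1*(-3) = -101; iterating: T(2)=-101, T(3)=251, T(4)=-603, T(5)=1457, T(6)=-3517, T(7)=8491, T(8)=-20499, T(9)=49489, T(10)=-119477, T(11)=288443, T(12)=-696363, T(13)=1681169, T(14)=-4058701, T(15)=9798571; answer 9798571
Stage 2: A1 = 9798571; c = -20; 6*(-20)^4 - 6*(-20)^3 + 7*(-20)^2 - 3*(-20)^1 - 3 = (960000) + (48000) + (2800) + (60) + (-3) = 1010857; answer 1010857
Stage 3: A2 = 1010857; m = 3; total draws C(9,4) = 126; complement C(6,4) = 15; favorable 126 - 15 = 111; P = 37/42; answer 37/42

37/42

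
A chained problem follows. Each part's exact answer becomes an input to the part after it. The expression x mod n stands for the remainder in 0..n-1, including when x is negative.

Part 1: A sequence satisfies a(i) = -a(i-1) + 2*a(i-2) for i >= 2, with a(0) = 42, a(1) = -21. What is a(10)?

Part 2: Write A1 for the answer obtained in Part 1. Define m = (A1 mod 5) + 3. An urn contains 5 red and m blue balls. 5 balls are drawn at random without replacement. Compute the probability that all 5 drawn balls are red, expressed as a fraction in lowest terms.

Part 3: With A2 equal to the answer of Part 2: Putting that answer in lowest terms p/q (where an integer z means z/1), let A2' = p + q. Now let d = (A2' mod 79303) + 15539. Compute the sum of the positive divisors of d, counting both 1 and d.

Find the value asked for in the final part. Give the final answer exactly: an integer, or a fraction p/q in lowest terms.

Part 1: a(2) = -1*(-21) + 2*(42) = 105; iterating: a(2)=105, a(3)=-147, a(4)=357, a(5)=-651, a(6)=1365, a(7)=-2667, a(8)=5397, a(9)=-10731, a(10)=21525; answer 21525
Part 2: A1 = 21525; m = 3; total draws C(8,5) = 56; favorable C(5,5) = 1; P = 1/56; answer 1/56
Part 3: A2 = 1/56; threaded value p + q = 57; d = 15596; 15596 = 2^2 * 7 * 557; sigma = (1 + 2 + 4) * (1 + 7) * (1 + 557) = 7 * 8 * 558 = 31248; answer 31248

31248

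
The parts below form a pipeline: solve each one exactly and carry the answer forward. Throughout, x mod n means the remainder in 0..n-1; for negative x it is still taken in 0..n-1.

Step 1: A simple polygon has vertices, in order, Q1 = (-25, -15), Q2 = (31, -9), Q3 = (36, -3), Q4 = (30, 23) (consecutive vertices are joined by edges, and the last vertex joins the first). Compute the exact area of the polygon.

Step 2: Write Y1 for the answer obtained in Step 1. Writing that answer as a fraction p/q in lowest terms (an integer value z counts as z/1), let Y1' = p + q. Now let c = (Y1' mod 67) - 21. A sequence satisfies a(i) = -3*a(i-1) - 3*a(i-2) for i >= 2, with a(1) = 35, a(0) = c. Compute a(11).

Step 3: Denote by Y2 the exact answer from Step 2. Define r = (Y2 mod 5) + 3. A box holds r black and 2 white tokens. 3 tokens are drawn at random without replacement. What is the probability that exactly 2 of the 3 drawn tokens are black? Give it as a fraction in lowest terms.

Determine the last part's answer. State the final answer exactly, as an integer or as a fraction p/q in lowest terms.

Step 1: cross terms: (-25*-9 - 31*-15)=690, (31*-3 - 36*-9)=231, (36*23 - 30*-3)=918, (30*-15 - -25*23)=125; twice the area = |1964| = 1964; area = 982; answer 982
Step 2: Y1 = 982; threaded value p + q = 983; c = 24; a(2) = -3*(35) - 3*(24) = -177; iterating: a(2)=-177, a(3)=426, a(4)=-747, a(5)=963, a(6)=-648, a(7)=-945, a(8)=4779, a(9)=-11502, a(10)=20169, a(11)=-26001; answer -26001
Step 3: Y2 = -26001; r = 7; total draws C(9,3) = 84; favorable C(7,2)*C(2,1) = 42; P = 1/2; answer 1/2

1/2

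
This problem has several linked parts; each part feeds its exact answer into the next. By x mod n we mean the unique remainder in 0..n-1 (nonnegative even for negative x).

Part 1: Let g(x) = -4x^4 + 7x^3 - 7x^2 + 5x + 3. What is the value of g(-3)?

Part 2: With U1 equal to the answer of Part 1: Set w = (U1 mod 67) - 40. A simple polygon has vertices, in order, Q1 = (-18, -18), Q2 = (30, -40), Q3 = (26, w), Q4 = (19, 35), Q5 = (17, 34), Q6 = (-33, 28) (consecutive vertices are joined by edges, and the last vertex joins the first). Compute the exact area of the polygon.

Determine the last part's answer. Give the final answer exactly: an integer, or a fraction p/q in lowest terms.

2841

Part 1: -4*(-3)^4 + 7*(-3)^3 - 7*(-3)^2 + 5*(-3)^1 + 3 = (-324) + (-189) + (-63) + (-15) + (3) = -588; answer -588
Part 2: U1 = -588; w = -25; cross terms: (-18*-40 - 30*-18)=1260, (30*-25 - 26*-40)=290, (26*35 - 19*-25)=1385, (19*34 - 17*35)=51, (17*28 - -33*34)=1598, (-33*-18 - -18*28)=1098; twice the area = |5682| = 5682; area = 2841; answer 2841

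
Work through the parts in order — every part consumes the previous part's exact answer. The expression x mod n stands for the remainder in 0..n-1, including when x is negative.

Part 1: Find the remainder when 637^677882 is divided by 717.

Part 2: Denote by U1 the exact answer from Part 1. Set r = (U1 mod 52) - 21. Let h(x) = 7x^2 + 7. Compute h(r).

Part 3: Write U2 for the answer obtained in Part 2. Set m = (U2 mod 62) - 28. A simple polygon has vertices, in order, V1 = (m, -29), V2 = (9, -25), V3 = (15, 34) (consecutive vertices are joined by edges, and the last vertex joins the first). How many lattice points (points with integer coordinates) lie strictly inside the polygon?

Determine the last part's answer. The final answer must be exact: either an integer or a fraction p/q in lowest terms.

276

Part 1: squarings mod 717: 637^1=637, 637^2=664, 637^4=658, 637^8=613, 637^16=61, 637^32=136, 637^64=571, 637^128=523, 637^256=352, 637^512=580, 637^1024=127, 637^2048=355, 637^4096=550, 637^8192=643, 637^16384=457, 637^32768=202, 637^65536=652, 637^131072=640, 637^262144=193, 637^524288=682; 637^677882 = 637^2 * 637^8 * 637^16 * 637^32 * 637^64 * 637^128 * 637^256 * 637^512 * 637^1024 * 637^4096 * 637^16384 * 637^131072 * 637^524288 = 160 (mod 717); answer 160
Part 2: U1 = 160; r = -17; 7*(-17)^2 + 7 = (2023) + (7) = 2030; answer 2030
Part 3: U2 = 2030; m = 18; cross terms: (18*-25 - 9*-29)=-189, (9*34 - 15*-25)=681, (15*-29 - 18*34)=-1047; twice the area = |-555| = 555; area = 555/2; boundary points = 1 + 1 + 3 = 5; strictly interior points = area - boundary/2 + 1 = 276; answer 276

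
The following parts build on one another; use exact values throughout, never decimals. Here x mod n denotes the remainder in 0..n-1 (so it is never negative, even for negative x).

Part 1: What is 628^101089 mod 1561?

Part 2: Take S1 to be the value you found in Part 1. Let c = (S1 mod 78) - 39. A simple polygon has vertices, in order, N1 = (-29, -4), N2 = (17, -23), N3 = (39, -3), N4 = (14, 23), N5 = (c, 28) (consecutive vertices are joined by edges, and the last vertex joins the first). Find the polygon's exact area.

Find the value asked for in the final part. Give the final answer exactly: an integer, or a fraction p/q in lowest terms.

2186

Part 1: squarings mod 1561: 628^1=628, 628^2=1012, 628^4=128, 628^8=774, 628^16=1213, 628^32=907, 628^64=2, 628^128=4, 628^256=16, 628^512=256, 628^1024=1535, 628^2048=676, 628^4096=1164, 628^8192=1509, 628^16384=1143, 628^32768=1453, 628^65536=737; 628^101089 = 628^1 * 628^32 * 628^64 * 628^128 * 628^512 * 628^2048 * 628^32768 * 628^65536 = 327 (mod 1561); answer 327
Part 2: S1 = 327; c = -24; cross terms: (-29*-23 - 17*-4)=735, (17*-3 - 39*-23)=846, (39*23 - 14*-3)=939, (14*28 - -24*23)=944, (-24*-4 - -29*28)=908; twice the area = |4372| = 4372; area = 2186; answer 2186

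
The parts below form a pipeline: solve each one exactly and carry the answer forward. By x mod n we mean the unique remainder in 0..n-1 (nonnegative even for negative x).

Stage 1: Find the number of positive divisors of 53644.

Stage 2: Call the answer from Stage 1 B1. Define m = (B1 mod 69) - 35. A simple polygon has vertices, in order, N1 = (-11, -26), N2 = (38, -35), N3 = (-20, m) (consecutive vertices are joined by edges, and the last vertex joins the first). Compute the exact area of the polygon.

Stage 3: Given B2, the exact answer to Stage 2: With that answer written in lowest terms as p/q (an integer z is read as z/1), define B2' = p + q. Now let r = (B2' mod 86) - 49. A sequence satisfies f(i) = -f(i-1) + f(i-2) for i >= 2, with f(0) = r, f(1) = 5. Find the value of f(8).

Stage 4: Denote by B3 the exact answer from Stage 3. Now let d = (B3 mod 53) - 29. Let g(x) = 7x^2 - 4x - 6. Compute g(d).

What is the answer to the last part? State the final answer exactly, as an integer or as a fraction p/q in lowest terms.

Stage 1: 53644 = 2^2 * 13411; number of divisors = (2+1) * (1+1) = 6; answer 6
Stage 2: B1 = 6; m = -29; cross terms: (-11*-35 - 38*-26)=1373, (38*-29 - -20*-35)=-1802, (-20*-26 - -11*-29)=201; twice the area = |-228| = 228; area = 114; answer 114
Stage 3: B2 = 114; threaded value p + q = 115; r = -20; f(2) = -1*(5) + 1*(-20) = -25; iterating: f(2)=-25, f(3)=30, f(4)=-55, f(5)=85, f(6)=-140, f(7)=225, f(8)=-365; answer -365
Stage 4: B3 = -365; d = -23; 7*(-23)^2 - 4*(-23)^1 - 6 = (3703) + (92) + (-6) = 3789; answer 3789

3789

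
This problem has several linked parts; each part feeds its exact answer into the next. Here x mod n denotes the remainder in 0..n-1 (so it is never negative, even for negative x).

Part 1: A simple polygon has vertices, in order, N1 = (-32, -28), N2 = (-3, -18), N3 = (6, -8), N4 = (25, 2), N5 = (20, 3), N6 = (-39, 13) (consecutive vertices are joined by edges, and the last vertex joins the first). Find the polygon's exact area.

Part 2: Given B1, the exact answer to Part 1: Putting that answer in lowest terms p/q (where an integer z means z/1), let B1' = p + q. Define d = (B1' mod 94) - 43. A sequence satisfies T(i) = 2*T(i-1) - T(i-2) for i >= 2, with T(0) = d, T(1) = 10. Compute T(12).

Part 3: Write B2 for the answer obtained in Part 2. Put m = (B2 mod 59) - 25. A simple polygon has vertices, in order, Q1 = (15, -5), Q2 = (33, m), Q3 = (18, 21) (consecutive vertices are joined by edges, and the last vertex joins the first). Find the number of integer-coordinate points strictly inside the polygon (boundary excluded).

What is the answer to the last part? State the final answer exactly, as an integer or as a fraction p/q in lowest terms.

Part 1: cross terms: (-32*-18 - -3*-28)=492, (-3*-8 - 6*-18)=132, (6*2 - 25*-8)=212, (25*3 - 20*2)=35, (20*13 - -39*3)=377, (-39*-28 - -32*13)=1508; twice the area = |2756| = 2756; area = 1378; answer 1378
Part 2: B1 = 1378; threaded value p + q = 1379; d = 20; T(2) = 2*(10) - 1*(20) = 0; iterating: T(2)=0, T(3)=-10, T(4)=-20, T(5)=-30, T(6)=-40, T(7)=-50, T(8)=-60, T(9)=-70, T(10)=-80, T(11)=-90, T(12)=-100; answer -100
Part 3: B2 = -100; m = -7; cross terms: (15*-7 - 33*-5)=60, (33*21 - 18*-7)=819, (18*-5 - 15*21)=-405; twice the area = |474| = 474; area = 237; boundary points = 2 + 1 + 1 = 4; strictly interior points = area - boundary/2 + 1 = 236; answer 236

236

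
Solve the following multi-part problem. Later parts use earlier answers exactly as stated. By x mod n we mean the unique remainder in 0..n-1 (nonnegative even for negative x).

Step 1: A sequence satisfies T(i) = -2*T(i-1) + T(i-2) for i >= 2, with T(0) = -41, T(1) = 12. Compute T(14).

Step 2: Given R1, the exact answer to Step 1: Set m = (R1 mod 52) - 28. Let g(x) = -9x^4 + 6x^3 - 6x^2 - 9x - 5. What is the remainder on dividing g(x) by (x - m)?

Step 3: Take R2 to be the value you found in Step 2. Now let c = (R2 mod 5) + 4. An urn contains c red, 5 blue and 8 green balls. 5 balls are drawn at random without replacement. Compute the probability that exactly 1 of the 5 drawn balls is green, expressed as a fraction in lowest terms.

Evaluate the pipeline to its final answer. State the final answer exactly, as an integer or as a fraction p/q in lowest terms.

220/969

Step 1: T(2) = -2*(12) + 1*(-41) = -65; iterating: T(2)=-65, T(3)=142, T(4)=-349, T(5)=840, T(6)=-2029, T(7)=4898, T(8)=-11825, T(9)=28548, T(10)=-68921, T(11)=166390, T(12)=-401701, T(13)=969792, T(14)=-2341285; answer -2341285
Step 2: R1 = -2341285; m = -13; remainder = value at the root: -9*(-13)^4 + 6*(-13)^3 - 6*(-13)^2 - 9*(-13)^1 - 5 = (-257049) + (-13182) + (-1014) + (117) + (-5) = -271133; answer -271133
Step 3: R2 = -271133; c = 6; total draws C(19,5) = 11628; favorable C(8,1)*C(11,4) = 2640; P = 220/969; answer 220/969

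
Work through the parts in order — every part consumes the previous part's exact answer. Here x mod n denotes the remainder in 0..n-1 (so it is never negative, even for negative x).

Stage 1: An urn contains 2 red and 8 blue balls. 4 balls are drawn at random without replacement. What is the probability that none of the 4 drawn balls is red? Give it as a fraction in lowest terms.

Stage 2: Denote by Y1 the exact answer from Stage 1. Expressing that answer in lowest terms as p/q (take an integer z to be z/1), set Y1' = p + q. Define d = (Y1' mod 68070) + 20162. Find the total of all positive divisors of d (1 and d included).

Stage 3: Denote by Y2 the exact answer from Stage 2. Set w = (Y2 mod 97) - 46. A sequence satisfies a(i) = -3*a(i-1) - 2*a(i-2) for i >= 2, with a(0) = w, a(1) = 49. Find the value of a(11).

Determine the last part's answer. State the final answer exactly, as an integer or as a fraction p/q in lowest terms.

Stage 1: total draws C(10,4) = 210; favorable C(8,4) = 70; P = 1/3; answer 1/3
Stage 2: Y1 = 1/3; threaded value p + q = 4; d = 20166; 20166 = 2 * 3 * 3361; sigma = (1 + 2) * (1 + 3) * (1 + 3361) = 3 * 4 * 3362 = 40344; answer 40344
Stage 3: Y2 = 40344; w = 43; a(2) = -3*(49) - 2*(43) = -233; iterating: a(2)=-233, a(3)=601, a(4)=-1337, a(5)=2809, a(6)=-5753, a(7)=11641, a(8)=-23417, a(9)=46969, a(10)=-94073, a(11)=188281; answer 188281

188281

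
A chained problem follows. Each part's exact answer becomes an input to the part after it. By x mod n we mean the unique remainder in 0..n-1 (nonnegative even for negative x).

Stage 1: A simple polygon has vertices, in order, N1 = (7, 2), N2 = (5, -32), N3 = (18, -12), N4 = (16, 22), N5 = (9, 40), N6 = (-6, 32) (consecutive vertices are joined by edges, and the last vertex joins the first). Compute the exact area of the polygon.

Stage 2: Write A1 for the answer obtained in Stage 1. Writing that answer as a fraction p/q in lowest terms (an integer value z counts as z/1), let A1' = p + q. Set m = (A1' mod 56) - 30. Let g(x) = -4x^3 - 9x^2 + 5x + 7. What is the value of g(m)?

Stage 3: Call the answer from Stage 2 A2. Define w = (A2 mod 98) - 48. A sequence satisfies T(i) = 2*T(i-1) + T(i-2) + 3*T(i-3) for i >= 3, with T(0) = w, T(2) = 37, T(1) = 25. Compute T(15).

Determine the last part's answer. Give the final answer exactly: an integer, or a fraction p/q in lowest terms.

30401733

Stage 1: cross terms: (7*-32 - 5*2)=-234, (5*-12 - 18*-32)=516, (18*22 - 16*-12)=588, (16*40 - 9*22)=442, (9*32 - -6*40)=528, (-6*2 - 7*32)=-236; twice the area = |1604| = 1604; area = 802; answer 802
Stage 2: A1 = 802; threaded value p + q = 803; m = -11; -4*(-11)^3 - 9*(-11)^2 + 5*(-11)^1 + 7 = (5324) + (-1089) + (-55) + (7) = 4187; answer 4187
Stage 3: A2 = 4187; w = 23; T(3) = 2*(37) + 1*(25) + 3*(23) = 168; iterating: T(3)=168, T(4)=448, T(5)=1175, T(6)=3302, T(7)=9123, T(8)=25073, T(9)=69175, T(10)=190792, T(11)=525978, T(12)=1450273, T(13)=3998900, T(14)=11026007, T(15)=30401733; answer 30401733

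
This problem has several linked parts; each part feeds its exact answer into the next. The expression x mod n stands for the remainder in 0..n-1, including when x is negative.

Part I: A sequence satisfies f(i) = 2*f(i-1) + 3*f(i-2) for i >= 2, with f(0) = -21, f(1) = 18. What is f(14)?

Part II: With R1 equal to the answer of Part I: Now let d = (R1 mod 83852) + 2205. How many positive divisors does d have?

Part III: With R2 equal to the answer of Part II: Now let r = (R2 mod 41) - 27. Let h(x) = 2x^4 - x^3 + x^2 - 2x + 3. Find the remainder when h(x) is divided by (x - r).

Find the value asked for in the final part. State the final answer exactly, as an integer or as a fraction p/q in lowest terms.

Part I: f(2) = 2*(18) + 3*(-21) = -27; iterating: f(2)=-27, f(3)=0, f(4)=-81, f(5)=-162, f(6)=-567, f(7)=-1620, f(8)=-4941, f(9)=-14742, f(10)=-44307, f(11)=-132840, f(12)=-398601, f(13)=-1195722, f(14)=-3587247; answer -3587247
Part II: R1 = -3587247; d = 20594; 20594 = 2 * 7 * 1471; number of divisors = (1+1) * (1+1) * (1+1) = 8; answer 8
Part III: R2 = 8; r = -19; remainder = value at the root: 2*(-19)^4 - 1*(-19)^3 + 1*(-19)^2 - 2*(-19)^1 + 3 = (260642) + (6859) + (361) + (38) + (3) = 267903; answer 267903

267903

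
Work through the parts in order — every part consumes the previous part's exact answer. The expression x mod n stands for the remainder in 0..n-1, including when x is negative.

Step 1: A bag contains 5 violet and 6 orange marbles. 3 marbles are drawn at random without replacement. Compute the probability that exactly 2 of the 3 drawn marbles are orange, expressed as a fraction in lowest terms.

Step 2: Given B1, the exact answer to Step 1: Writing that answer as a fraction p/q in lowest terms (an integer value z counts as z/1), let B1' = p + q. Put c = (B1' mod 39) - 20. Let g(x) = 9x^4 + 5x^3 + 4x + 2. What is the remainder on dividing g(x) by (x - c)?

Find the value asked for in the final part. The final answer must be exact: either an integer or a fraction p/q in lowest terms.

Step 1: total draws C(11,3) = 165; favorable C(6,2)*C(5,1) = 75; P = 5/11; answer 5/11
Step 2: B1 = 5/11; threaded value p + q = 16; c = -4; remainder = value at the root: 9*(-4)^4 + 5*(-4)^3 + 4*(-4)^1 + 2 = (2304) + (-320) + (-16) + (2) = 1970; answer 1970

1970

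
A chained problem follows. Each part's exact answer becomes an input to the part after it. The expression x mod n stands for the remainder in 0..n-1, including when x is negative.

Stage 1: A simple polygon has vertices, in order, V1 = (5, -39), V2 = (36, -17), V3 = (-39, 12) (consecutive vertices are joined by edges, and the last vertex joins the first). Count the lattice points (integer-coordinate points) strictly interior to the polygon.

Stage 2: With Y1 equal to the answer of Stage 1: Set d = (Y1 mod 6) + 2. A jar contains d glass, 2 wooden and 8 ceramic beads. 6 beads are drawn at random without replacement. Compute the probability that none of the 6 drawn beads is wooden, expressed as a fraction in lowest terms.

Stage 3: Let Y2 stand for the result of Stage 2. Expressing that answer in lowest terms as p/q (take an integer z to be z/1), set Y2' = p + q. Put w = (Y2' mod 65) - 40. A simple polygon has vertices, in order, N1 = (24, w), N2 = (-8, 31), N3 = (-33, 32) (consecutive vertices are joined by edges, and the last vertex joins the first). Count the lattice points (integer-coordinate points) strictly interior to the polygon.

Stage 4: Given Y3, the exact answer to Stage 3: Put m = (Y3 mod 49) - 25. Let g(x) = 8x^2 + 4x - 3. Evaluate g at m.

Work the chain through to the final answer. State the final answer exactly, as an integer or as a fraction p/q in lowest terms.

109

Stage 1: cross terms: (5*-17 - 36*-39)=1319, (36*12 - -39*-17)=-231, (-39*-39 - 5*12)=1461; twice the area = |2549| = 2549; area = 2549/2; boundary points = 1 + 1 + 1 = 3; strictly interior points = area - boundary/2 + 1 = 1274; answer 1274
Stage 2: Y1 = 1274; d = 4; total draws C(14,6) = 3003; favorable C(12,6) = 924; P = 4/13; answer 4/13
Stage 3: Y2 = 4/13; threaded value p + q = 17; w = -23; cross terms: (24*31 - -8*-23)=560, (-8*32 - -33*31)=767, (-33*-23 - 24*32)=-9; twice the area = |1318| = 1318; area = 659; boundary points = 2 + 1 + 1 = 4; strictly interior points = area - boundary/2 + 1 = 658; answer 658
Stage 4: Y3 = 658; m = -4; 8*(-4)^2 + 4*(-4)^1 - 3 = (128) + (-16) + (-3) = 109; answer 109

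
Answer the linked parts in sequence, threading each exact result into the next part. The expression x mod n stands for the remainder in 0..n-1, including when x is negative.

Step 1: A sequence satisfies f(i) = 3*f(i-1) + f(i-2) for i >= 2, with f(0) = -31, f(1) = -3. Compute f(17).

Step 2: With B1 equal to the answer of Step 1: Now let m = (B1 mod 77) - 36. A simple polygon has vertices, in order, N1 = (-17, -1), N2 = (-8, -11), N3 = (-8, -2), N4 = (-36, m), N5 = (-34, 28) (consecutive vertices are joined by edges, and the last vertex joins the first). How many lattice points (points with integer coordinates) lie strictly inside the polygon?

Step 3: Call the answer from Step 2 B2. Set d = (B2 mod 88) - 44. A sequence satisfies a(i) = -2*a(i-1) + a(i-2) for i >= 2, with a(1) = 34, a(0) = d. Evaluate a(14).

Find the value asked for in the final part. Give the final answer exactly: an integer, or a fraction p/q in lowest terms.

-1575453

Step 1: f(2) = 3*(-3) + 1*(-31) = -40; iterating: f(2)=-40, f(3)=-123, f(4)=-409, f(5)=-1350, f(6)=-4459, f(7)=-14727, f(8)=-48640, f(9)=-160647, f(10)=-530581, f(11)=-1752390, f(12)=-5787751, f(13)=-19115643, f(14)=-63134680, f(15)=-208519683, f(16)=-688693729, f(17)=-2274600870; answer -2274600870
Step 2: B1 = -2274600870; m = 38; cross terms: (-17*-11 - -8*-1)=179, (-8*-2 - -8*-11)=-72, (-8*38 - -36*-2)=-376, (-36*28 - -34*38)=284, (-34*-1 - -17*28)=510; twice the area = |525| = 525; area = 525/2; boundary points = 1 + 9 + 4 + 2 + 1 = 17; strictly interior points = area - boundary/2 + 1 = 255; answer 255
Step 3: B2 = 255; d = 35; a(2) = -2*(34) + 1*(35) = -33; iterating: a(2)=-33, a(3)=100, a(4)=-233, a(5)=566, a(6)=-1365, a(7)=3296, a(8)=-7957, a(9)=19210, a(10)=-46377, a(11)=111964, a(12)=-270305, a(13)=652574, a(14)=-1575453; answer -1575453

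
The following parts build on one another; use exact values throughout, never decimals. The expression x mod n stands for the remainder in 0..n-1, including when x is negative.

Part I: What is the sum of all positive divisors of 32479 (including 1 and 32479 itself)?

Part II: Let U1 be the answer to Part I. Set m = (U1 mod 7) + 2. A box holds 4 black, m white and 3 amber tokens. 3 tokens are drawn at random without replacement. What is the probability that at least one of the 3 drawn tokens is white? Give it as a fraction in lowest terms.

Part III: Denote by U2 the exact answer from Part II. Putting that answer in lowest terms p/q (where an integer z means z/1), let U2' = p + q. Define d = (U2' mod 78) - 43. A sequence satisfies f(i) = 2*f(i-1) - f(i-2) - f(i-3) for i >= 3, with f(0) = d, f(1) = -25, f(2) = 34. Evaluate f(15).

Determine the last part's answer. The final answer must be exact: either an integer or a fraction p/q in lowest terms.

Part I: 32479 is prime, so its only divisors are 1 and 32479; sigma = 1 + 32479 = 32480; answer 32480
Part II: U1 = 32480; m = 2; total draws C(9,3) = 84; complement C(7,3) = 35; favorable 84 - 35 = 49; P = 7/12; answer 7/12
Part III: U2 = 7/12; threaded value p + q = 19; d = -24; f(3) = 2*(34) - 1*(-25) - 1*(-24) = 117; iterating: f(3)=117, f(4)=225, f(5)=299, f(6)=256, f(7)=-12, f(8)=-579, f(9)=-1402, f(10)=-2213, f(11)=-2445, f(12)=-1275, f(13)=2108, f(14)=7936, f(15)=15039; answer 15039

15039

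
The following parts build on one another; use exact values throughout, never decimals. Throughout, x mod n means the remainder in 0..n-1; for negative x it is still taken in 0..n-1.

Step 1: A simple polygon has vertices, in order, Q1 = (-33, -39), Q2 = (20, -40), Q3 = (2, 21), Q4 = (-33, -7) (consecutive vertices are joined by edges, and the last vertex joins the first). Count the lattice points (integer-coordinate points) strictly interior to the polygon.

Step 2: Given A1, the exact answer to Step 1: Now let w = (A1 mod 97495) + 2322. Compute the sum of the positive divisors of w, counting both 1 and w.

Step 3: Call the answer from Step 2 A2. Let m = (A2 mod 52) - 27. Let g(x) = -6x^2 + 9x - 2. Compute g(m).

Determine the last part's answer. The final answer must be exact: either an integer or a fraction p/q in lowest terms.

Step 1: cross terms: (-33*-40 - 20*-39)=2100, (20*21 - 2*-40)=500, (2*-7 - -33*21)=679, (-33*-39 - -33*-7)=1056; twice the area = |4335| = 4335; area = 4335/2; boundary points = 1 + 1 + 7 + 32 = 41; strictly interior points = area - boundary/2 + 1 = 2148; answer 2148
Step 2: A1 = 2148; w = 4470; 4470 = 2 * 3 * 5 * 149; sigma = (1 + 2) * (1 + 3) * (1 + 5) * (1 + 149) = 3 * 4 * 6 * 150 = 10800; answer 10800
Step 3: A2 = 10800; m = 9; -6*(9)^2 + 9*(9)^1 - 2 = (-486) + (81) + (-2) = -407; answer -407

-407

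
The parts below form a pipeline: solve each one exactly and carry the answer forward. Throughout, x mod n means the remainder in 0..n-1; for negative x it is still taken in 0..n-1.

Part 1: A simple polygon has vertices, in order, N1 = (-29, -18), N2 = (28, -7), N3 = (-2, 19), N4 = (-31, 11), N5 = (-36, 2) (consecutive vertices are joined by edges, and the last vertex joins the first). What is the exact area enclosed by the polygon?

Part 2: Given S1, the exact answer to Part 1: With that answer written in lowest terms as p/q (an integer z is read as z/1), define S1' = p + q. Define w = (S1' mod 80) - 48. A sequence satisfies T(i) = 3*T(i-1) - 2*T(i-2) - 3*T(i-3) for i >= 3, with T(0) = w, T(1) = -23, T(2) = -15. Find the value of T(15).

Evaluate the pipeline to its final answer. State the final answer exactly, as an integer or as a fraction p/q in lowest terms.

Part 1: cross terms: (-29*-7 - 28*-18)=707, (28*19 - -2*-7)=518, (-2*11 - -31*19)=567, (-31*2 - -36*11)=334, (-36*-18 - -29*2)=706; twice the area = |2832| = 2832; area = 1416; answer 1416
Part 2: S1 = 1416; threaded value p + q = 1417; w = 9; T(3) = 3*(-15) - 2*(-23) - 3*(9) = -26; iterating: T(3)=-26, T(4)=21, T(5)=160, T(6)=516, T(7)=1165, T(8)=1983, T(9)=2071, T(10)=-1248, T(11)=-13835, T(12)=-45222, T(13)=-104252, T(14)=-180807, T(15)=-198251; answer -198251

-198251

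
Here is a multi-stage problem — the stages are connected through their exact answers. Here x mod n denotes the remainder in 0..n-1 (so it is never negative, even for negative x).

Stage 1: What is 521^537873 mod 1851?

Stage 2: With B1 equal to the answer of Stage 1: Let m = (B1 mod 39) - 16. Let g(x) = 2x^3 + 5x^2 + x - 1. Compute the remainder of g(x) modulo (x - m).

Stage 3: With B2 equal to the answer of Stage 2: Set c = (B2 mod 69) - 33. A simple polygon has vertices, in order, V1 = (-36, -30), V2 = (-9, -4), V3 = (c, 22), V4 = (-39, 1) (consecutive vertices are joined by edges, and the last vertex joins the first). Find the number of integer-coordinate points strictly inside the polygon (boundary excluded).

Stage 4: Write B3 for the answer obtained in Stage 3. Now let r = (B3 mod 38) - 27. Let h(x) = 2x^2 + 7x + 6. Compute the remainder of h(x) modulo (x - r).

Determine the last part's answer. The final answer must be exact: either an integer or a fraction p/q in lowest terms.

Stage 1: squarings mod 1851: 521^1=521, 521^2=1195, 521^4=904, 521^8=925, 521^16=463, 521^32=1504, 521^64=94, 521^128=1432, 521^256=1567, 521^512=1063, 521^1024=859, 521^2048=1183, 521^4096=133, 521^8192=1030, 521^16384=277, 521^32768=838, 521^65536=715, 521^131072=349, 521^262144=1486, 521^524288=1804; 521^537873 = 521^1 * 521^16 * 521^256 * 521^1024 * 521^4096 * 521^8192 * 521^524288 = 899 (mod 1851); answer 899
Stage 2: B1 = 899; m = -14; remainder = value at the root: 2*(-14)^3 + 5*(-14)^2 + 1*(-14)^1 - 1 = (-5488) + (980) + (-14) + (-1) = -4523; answer -4523
Stage 3: B2 = -4523; c = -2; cross terms: (-36*-4 - -9*-30)=-126, (-9*22 - -2*-4)=-206, (-2*1 - -39*22)=856, (-39*-30 - -36*1)=1206; twice the area = |1730| = 1730; area = 865; boundary points = 1 + 1 + 1 + 1 = 4; strictly interior points = area - boundary/2 + 1 = 864; answer 864
Stage 4: B3 = 864; r = 1; remainder = value at the root: 2*(1)^2 + 7*(1)^1 + 6 = (2) + (7) + (6) = 15; answer 15

15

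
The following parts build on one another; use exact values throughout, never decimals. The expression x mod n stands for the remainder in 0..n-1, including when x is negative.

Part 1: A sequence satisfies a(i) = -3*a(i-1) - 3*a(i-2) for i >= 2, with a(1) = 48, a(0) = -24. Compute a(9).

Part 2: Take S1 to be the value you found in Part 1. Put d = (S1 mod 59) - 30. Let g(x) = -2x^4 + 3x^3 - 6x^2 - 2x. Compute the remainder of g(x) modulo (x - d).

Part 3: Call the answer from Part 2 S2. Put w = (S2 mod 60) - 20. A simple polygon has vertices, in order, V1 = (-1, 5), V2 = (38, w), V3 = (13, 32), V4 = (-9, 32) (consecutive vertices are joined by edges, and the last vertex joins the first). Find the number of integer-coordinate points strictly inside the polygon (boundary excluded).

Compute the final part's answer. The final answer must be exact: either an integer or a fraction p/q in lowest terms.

924

Part 1: a(2) = -3*(48) - 3*(-24) = -72; iterating: a(2)=-72, a(3)=72, a(4)=0, a(5)=-216, a(6)=648, a(7)=-1296, a(8)=1944, a(9)=-1944; answer -1944
Part 2: S1 = -1944; d = -27; remainder = value at the root: -2*(-27)^4 + 3*(-27)^3 - 6*(-27)^2 - 2*(-27)^1 = (-1062882) + (-59049) + (-4374) + (54) = -1126251; answer -1126251
Part 3: S2 = -1126251; w = -11; cross terms: (-1*-11 - 38*5)=-179, (38*32 - 13*-11)=1359, (13*32 - -9*32)=704, (-9*5 - -1*32)=-13; twice the area = |1871| = 1871; area = 1871/2; boundary points = 1 + 1 + 22 + 1 = 25; strictly interior points = area - boundary/2 + 1 = 924; answer 924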